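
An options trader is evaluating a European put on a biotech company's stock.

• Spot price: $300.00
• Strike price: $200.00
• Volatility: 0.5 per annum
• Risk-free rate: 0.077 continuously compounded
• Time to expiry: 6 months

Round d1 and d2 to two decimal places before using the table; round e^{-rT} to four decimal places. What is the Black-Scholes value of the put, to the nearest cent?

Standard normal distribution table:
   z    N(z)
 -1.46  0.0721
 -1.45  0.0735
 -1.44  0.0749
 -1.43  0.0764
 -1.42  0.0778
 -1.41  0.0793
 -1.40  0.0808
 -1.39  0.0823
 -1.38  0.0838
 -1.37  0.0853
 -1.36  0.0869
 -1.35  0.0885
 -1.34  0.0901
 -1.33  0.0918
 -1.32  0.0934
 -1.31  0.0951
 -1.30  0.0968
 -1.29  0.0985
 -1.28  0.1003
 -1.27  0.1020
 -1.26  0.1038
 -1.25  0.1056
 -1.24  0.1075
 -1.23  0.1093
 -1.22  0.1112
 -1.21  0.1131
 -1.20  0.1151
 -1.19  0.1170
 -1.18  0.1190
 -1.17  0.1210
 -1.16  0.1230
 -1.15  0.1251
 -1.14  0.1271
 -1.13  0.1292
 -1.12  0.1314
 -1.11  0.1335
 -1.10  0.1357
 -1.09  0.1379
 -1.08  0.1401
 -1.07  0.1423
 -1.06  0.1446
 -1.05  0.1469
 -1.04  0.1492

σ√T = 0.5 × 0.7071 = 0.3536
d₁ = [ln(300/200) + (0.077 + 0.5²/2)·0.5] / 0.3536 = [0.4055 + 0.1010] / 0.3536 = 1.4325 ⇒ 1.43
d₂ = d₁ − σ√T = 1.4325 − 0.3536 = 1.0789 ⇒ 1.08
e^(−rT) = e^(−0.077·0.5) = 0.9622
P = 200·0.9622·N(-1.08) − 300·N(-1.43) = 200·0.9622·0.1401 − 300·0.0764 = 26.9608 − 22.9200 = 4.0408

$4.04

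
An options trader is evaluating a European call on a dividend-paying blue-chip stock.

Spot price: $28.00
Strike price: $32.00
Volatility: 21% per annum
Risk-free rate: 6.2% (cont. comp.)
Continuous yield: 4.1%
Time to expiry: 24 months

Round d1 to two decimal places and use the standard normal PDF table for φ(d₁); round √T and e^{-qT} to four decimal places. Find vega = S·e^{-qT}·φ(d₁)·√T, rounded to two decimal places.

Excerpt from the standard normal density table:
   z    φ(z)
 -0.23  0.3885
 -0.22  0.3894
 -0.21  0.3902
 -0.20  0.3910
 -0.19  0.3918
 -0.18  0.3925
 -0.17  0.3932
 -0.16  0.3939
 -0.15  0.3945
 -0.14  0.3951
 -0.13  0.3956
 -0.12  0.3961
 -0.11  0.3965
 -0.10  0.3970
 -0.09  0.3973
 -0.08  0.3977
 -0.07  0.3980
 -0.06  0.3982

T = 2;  σ√T = 0.2970
d₁ = [ln(28/32) + (0.062 − 0.041 + 0.21²/2)·2] / 0.2970 = [-0.1335 + 0.0861] / 0.2970 = -0.1597 ≈ -0.16
√T = √2 = 1.4142
φ(d₁) = φ(-0.16) = 0.3939
exp(−qT) = exp(−0.041·2) = 0.9213
vega = S·exp(−qT)·φ(d₁)·√T = 28·0.9213·0.3939·1.4142 = 14.3700

14.37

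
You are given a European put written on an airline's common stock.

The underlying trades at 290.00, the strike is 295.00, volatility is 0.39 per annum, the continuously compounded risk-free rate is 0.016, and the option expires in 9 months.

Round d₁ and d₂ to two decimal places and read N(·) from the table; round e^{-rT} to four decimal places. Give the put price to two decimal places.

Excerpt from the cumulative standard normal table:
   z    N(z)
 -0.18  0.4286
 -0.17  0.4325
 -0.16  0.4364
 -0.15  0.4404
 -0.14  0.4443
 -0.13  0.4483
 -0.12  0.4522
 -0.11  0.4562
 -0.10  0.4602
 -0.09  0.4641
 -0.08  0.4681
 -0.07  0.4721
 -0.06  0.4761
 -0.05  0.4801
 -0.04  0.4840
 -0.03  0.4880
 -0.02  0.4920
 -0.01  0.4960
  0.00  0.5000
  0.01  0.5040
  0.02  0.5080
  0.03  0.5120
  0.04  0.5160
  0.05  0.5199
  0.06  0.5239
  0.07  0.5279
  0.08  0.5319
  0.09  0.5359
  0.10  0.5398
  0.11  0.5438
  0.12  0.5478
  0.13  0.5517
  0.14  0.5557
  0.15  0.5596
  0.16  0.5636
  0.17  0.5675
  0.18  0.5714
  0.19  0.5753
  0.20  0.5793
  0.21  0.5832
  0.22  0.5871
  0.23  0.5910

38.84

T = 0.75;  σ√T = 0.3377
d₁ = [ln(290/295) + (0.016 + 0.39²/2)·0.75] / 0.3377 = [-0.0171 + 0.0690] / 0.3377 = 0.1538 which rounds to 0.15
d₂ = d₁ − σ√T = 0.1538 − 0.3377 = -0.1840 which rounds to -0.18
exp(−rT) = exp(−0.016·0.75) = 0.9881
N(−d₂) = N(0.18) = 0.5714;  N(−d₁) = N(-0.15) = 0.4404
P = 295·0.9881·0.5714 − 290·0.4404 = 166.5571 − 127.7160 = 38.8411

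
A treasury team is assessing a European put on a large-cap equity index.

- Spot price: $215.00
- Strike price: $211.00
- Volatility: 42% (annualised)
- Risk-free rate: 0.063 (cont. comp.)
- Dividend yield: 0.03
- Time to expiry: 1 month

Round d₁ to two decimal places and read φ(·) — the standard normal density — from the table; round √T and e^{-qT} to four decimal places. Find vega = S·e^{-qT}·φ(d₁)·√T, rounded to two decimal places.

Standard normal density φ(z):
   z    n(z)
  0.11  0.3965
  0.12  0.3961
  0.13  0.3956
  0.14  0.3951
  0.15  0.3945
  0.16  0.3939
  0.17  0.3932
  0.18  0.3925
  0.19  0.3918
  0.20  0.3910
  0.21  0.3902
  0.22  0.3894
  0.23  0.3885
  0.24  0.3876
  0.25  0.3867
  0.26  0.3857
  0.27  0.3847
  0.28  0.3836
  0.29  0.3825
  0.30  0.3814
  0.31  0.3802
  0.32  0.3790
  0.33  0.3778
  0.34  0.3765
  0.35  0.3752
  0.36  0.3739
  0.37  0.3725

σ√T = 0.42 × 0.2887 = 0.1212
ln(S/K) + (r − q + σ²/2)T = ln(215/211) + (0.063 − 0.03 + 0.42²/2)·0.08333 = 0.0188 + 0.0101 = 0.0289
d₁ = 0.0289 / 0.1212 = 0.2382 ⇒ 0.24
√T = √0.08333 = 0.2887
φ(d₁) = φ(0.24) = 0.3876
exp(−qT) = exp(−0.03·0.08333) = 0.9975
vega = S·exp(−qT)·φ(d₁)·√T = 215·0.9975·0.3876·0.2887 = 23.9984

24.00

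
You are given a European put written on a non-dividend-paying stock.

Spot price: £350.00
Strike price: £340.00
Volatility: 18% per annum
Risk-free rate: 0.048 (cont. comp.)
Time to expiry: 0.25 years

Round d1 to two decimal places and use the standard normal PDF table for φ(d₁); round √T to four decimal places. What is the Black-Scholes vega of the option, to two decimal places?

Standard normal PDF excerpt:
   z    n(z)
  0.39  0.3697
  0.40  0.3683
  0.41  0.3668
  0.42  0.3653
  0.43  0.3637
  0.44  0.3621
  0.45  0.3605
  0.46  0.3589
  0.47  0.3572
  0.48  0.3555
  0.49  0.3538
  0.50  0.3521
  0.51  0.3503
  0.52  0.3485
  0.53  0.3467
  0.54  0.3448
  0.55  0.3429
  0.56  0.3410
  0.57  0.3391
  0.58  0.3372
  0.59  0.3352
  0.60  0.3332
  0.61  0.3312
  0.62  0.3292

61.62

σ√T = 0.18·√0.25 = 0.0900
d₁ = [ln(350/340) + (0.048 + ½·0.18²)·0.25] / (σ√T) = (0.0290 + 0.0161) / 0.0900 = 0.5004 ⇒ 0.50
√T = √0.25 = 0.5000
φ(d₁) = φ(0.50) = 0.3521
vega = S·φ(d₁)·√T = 350·0.3521·0.5000 = 61.6175
(The call has the same vega.)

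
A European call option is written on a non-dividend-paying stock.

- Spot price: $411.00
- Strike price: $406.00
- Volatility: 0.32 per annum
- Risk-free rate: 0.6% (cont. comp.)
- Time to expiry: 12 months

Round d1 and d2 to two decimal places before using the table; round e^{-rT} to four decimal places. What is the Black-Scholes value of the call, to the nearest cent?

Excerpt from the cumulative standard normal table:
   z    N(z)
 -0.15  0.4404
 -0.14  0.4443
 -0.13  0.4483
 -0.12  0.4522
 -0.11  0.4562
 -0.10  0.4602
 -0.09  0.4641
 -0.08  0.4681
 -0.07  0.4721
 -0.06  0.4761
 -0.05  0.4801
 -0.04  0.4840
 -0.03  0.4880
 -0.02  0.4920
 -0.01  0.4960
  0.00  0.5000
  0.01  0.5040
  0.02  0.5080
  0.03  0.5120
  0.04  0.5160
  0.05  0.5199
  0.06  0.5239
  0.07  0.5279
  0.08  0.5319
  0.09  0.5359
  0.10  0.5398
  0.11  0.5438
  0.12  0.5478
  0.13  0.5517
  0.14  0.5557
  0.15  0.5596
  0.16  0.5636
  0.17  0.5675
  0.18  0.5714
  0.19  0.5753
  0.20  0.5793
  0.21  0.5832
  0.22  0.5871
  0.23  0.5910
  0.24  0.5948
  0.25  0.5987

σ√T = 0.32·√1 = 0.3200
d₁ = [ln(411/406) + (0.006 + ½·0.32²)·1] / (σ√T) = (0.0122 + 0.0572) / 0.3200 = 0.2170 which rounds to 0.22
d₂ = 0.2170 − 0.3200 = -0.1030 which rounds to -0.10
e^(−rT) = e^(−0.006·1) = 0.9940
N(d₁) = N(0.22) = 0.5871;  N(d₂) = N(-0.10) = 0.4602
C = 411·0.5871 − 406·0.9940·0.4602 = 241.2981 − 185.7202 = 55.5779

$55.58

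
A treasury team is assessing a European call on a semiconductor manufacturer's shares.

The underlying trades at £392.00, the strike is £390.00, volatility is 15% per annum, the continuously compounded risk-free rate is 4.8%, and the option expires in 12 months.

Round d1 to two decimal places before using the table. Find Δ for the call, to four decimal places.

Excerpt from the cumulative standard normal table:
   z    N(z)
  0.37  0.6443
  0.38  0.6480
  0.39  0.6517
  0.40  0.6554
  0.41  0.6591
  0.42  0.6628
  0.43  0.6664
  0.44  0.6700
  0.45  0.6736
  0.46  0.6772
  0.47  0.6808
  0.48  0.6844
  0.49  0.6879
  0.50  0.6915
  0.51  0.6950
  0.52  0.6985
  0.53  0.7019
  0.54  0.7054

0.6664

σ√T = 0.15 × 1.0000 = 0.1500
d₁ = [ln(392/390) + (0.048 + 0.15²/2)·1] / 0.1500 = [0.0051 + 0.0592] / 0.1500 = 0.4291 → 0.43
N(d₁) = N(0.43) = 0.6664
Δ_call = N(d₁) = 0.6664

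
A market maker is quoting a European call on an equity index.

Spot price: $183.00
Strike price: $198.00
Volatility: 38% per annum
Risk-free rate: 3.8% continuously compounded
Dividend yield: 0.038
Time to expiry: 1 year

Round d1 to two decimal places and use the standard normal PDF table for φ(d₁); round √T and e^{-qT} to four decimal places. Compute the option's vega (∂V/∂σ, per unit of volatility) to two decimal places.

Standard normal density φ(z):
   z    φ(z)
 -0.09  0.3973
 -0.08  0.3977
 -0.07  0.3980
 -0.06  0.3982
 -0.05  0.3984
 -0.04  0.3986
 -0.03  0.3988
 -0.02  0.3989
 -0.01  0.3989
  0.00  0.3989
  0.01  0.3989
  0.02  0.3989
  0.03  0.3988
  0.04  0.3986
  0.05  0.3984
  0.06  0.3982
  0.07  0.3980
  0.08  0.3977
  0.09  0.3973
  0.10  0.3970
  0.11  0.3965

70.28

σ√T = 0.38 × 1.0000 = 0.3800
d₁ = [ln(183/198) + (0.038 − 0.038 + ½·0.38²)·1] / (σ√T) = (-0.0788 + 0.0722) / 0.3800 = -0.0173 ≈ -0.02
√T = √1 = 1.0000
φ(d₁) = φ(-0.02) = 0.3989
exp(−qT) = exp(−0.038·1) = 0.9627
vega = S·exp(−qT)·φ(d₁)·√T = 183·0.9627·0.3989·1.0000 = 70.2758
(Vega is the same for a European call and put with the same parameters.)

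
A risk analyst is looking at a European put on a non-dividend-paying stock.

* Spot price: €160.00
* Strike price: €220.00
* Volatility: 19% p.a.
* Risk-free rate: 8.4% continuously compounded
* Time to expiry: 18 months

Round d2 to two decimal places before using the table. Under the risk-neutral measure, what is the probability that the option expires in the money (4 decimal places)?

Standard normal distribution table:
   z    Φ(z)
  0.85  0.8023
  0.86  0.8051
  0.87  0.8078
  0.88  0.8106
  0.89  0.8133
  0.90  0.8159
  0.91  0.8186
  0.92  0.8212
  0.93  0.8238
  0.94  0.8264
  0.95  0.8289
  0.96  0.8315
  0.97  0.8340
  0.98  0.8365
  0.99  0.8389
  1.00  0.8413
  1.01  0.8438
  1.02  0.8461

0.8264

σ√T = 0.19 × 1.2247 = 0.2327
d₁ = [ln(160/220) + (0.084 + ½·0.19²)·1.5] / (σ√T) = (-0.3185 + 0.1531) / 0.2327 = -0.7107 → -0.71
d₂ = -0.7107 − 0.2327 = -0.9434 → -0.94
Pr(exercise) under Q = N(−d₂) = N(0.94) = 0.8264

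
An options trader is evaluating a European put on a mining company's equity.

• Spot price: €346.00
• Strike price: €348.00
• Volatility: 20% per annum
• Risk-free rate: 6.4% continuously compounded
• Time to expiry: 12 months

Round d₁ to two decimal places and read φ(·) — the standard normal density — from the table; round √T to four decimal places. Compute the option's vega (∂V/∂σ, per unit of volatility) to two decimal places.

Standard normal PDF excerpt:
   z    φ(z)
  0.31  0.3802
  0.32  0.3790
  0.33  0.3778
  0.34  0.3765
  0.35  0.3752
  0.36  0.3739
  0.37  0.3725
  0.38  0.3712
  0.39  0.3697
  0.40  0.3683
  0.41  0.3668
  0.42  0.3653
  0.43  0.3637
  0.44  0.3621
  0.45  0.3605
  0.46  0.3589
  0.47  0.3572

127.92

σ√T = 0.2 × 1.0000 = 0.2000
ln(S/K) + (r + σ²/2)T = ln(346/348) + (0.064 + 0.2²/2)·1 = -0.0058 + 0.0840 = 0.0782
d₁ = 0.0782 / 0.2000 = 0.3912 → 0.39
√T = √1 = 1.0000
φ(d₁) = φ(0.39) = 0.3697
vega = S·φ(d₁)·√T = 346·0.3697·1.0000 = 127.9162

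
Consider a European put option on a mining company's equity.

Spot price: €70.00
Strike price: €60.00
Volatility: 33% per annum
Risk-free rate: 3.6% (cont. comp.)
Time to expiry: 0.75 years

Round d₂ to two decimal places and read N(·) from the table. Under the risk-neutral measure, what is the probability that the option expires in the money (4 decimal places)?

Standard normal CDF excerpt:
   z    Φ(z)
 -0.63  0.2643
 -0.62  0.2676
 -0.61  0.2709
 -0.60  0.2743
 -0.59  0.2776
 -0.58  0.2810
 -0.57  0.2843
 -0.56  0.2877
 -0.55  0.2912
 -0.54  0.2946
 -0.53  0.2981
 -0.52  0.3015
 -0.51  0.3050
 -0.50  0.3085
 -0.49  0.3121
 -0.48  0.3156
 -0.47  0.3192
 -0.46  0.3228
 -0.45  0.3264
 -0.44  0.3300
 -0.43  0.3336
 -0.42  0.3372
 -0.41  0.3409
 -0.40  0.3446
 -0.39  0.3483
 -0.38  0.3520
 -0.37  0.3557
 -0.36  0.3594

T = 0.75;  σ√T = 0.2858
d₁ = [ln(70/60) + (0.036 + 0.33²/2)·0.75] / 0.2858 = [0.1542 + 0.0678] / 0.2858 = 0.7768 ≈ 0.78
d₂ = d₁ − σ√T = 0.7768 − 0.2858 = 0.4910 ≈ 0.49
Risk-neutral Pr[S_T < K] = N(−d₂) = N(-0.49) = 0.3121

0.3121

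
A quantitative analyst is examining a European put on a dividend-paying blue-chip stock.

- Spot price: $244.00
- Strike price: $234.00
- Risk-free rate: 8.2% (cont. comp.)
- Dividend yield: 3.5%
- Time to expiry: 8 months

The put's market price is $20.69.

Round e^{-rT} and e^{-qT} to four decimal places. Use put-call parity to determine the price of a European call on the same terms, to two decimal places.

e^(−qT) = e^(−0.035·0.6667) = 0.9769;  e^(−rT) = e^(−0.082·0.6667) = 0.9468
Put-call parity: C − P = S·e^(−qT) − K·e^(−rT) = 244·0.9769 − 234·0.9468 = 238.3636 − 221.5512 = 16.8124
C = P + (C − P) = 20.69 + (16.8124) = 37.5024

$37.50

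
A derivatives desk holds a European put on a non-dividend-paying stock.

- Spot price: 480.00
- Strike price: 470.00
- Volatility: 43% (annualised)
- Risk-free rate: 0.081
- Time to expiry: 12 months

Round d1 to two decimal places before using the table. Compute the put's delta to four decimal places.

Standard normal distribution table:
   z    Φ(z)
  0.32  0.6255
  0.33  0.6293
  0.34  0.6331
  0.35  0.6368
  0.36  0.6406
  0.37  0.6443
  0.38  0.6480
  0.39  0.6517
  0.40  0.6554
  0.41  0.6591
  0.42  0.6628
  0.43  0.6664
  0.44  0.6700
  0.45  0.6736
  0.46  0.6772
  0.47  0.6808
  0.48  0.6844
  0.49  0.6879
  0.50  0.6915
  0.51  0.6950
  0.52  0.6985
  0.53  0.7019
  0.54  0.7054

T = 1;  σ√T = 0.4300
d₁ = [ln(480/470) + (0.081 + 0.43²/2)·1] / 0.4300 = [0.0211 + 0.1734] / 0.4300 = 0.4523 ⇒ 0.45
N(d₁) = N(0.45) = 0.6736
Δ_put = N(d₁) − 1 = 0.6736 − 1 = -0.3264

-0.3264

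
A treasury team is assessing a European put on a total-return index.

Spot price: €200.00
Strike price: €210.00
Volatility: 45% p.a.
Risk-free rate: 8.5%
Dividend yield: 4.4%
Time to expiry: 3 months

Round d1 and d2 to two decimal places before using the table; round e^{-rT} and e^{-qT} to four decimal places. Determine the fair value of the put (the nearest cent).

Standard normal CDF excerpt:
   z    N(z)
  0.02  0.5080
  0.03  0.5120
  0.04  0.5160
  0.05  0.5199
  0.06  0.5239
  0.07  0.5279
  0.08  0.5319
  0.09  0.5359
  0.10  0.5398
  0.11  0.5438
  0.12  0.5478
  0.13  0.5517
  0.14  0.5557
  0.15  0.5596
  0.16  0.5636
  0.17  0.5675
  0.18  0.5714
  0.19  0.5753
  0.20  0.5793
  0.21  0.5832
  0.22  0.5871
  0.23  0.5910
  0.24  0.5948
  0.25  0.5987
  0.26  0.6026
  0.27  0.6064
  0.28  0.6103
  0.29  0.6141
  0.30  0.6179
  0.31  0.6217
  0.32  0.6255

€21.83

T = 0.25;  σ√T = 0.2250
d₁ = [ln(200/210) + (0.085 − 0.044 + 0.45²/2)·0.25] / 0.2250 = [-0.0488 + 0.0356] / 0.2250 = -0.0588 ≈ -0.06
d₂ = d₁ − σ√T = -0.0588 − 0.2250 = -0.2838 ≈ -0.28
e^(−qT) = e^(−0.044·0.25) = 0.9891;  e^(−rT) = e^(−0.085·0.25) = 0.9790
P = 210·0.9790·N(0.28) − 200·0.9891·N(0.06) = 210·0.9790·0.6103 − 200·0.9891·0.5239 = 125.4716 − 103.6379 = 21.8337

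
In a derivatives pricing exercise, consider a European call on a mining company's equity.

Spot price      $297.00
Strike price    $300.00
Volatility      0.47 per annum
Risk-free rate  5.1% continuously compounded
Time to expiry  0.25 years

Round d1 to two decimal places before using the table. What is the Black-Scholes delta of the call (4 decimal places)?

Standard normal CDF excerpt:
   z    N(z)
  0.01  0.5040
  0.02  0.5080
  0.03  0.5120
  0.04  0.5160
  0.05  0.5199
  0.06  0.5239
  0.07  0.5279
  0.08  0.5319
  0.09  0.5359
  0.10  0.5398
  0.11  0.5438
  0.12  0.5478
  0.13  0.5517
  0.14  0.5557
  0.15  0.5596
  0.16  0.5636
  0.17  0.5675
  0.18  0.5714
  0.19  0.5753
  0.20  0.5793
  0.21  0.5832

σ√T = 0.47 × 0.5000 = 0.2350
d₁ = [ln(297/300) + (0.051 + 0.47²/2)·0.25] / 0.2350 = [-0.0101 + 0.0404] / 0.2350 = 0.1290 ≈ 0.13
N(d₁) = N(0.13) = 0.5517
Δ_call = N(d₁) = 0.5517

0.5517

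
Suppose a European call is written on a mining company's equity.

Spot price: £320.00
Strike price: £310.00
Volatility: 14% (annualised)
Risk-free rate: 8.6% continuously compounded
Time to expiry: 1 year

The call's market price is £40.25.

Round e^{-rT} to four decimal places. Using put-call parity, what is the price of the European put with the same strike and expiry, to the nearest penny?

£4.71

e^(−rT) = e^(−0.086·1) = 0.9176
Put-call parity: C − P = S − K·e^(−rT) = 320 − 310·0.9176 = 320 − 284.4560 = 35.5440
P = C − (C − P) = 40.25 − (35.5440) = 4.7060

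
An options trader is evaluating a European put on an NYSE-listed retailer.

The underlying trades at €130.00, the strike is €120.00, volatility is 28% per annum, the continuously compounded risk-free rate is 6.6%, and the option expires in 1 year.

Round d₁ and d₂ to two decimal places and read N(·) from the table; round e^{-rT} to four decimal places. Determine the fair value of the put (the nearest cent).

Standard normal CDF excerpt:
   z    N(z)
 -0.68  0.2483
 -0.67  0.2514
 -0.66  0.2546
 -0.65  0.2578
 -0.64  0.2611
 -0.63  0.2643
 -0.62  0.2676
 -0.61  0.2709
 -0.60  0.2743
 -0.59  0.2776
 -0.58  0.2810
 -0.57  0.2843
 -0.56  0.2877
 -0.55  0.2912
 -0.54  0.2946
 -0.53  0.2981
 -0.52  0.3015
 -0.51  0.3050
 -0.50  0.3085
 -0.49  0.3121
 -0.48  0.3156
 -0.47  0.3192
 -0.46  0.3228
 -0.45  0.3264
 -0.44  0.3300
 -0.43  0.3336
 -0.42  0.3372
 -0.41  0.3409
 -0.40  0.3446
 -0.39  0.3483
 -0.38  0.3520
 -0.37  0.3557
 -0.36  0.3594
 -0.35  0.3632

T = 1;  σ√T = 0.2800
ln(S/K) + (r + σ²/2)T = ln(130/120) + (0.066 + 0.28²/2)·1 = 0.0800 + 0.1052 = 0.1852
d₁ = 0.1852 / 0.2800 = 0.6616 ⇒ 0.66
d₂ = d₁ − σ√T = 0.6616 − 0.2800 = 0.3816 ⇒ 0.38
exp(−rT) = exp(−0.066·1) = 0.9361
P = 120·0.9361·N(-0.38) − 130·N(-0.66) = 120·0.9361·0.3520 − 130·0.2546 = 39.5409 − 33.0980 = 6.4429

€6.44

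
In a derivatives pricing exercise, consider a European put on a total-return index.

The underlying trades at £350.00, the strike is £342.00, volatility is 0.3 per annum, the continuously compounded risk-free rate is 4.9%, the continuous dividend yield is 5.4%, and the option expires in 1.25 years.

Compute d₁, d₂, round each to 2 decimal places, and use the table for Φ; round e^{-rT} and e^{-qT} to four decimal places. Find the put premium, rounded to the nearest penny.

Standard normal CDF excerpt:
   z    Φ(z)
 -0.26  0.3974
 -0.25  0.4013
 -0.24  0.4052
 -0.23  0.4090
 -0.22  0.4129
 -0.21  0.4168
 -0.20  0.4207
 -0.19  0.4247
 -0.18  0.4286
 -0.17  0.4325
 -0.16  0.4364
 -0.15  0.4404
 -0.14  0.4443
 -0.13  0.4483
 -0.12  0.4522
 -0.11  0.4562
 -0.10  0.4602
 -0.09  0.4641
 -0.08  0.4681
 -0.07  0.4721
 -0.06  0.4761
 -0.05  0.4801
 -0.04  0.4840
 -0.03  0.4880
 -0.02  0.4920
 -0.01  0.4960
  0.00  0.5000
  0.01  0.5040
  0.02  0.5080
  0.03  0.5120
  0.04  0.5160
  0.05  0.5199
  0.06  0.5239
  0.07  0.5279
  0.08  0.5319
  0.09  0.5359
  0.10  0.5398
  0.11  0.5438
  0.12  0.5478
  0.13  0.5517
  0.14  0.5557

σ√T = 0.3 × 1.1180 = 0.3354
d₁ = [ln(350/342) + (0.049 − 0.054 + ½·0.3²)·1.25] / (σ√T) = (0.0231 + 0.0500) / 0.3354 = 0.2180 ≈ 0.22
d₂ = 0.2180 − 0.3354 = -0.1174 ≈ -0.12
exp(−qT) = exp(−0.054·1.25) = 0.9347;  exp(−rT) = exp(−0.049·1.25) = 0.9406
P = 342·0.9406·N(0.12) − 350·0.9347·N(-0.22) = 342·0.9406·0.5478 − 350·0.9347·0.4129 = 176.2192 − 135.0782 = 41.1410

£41.14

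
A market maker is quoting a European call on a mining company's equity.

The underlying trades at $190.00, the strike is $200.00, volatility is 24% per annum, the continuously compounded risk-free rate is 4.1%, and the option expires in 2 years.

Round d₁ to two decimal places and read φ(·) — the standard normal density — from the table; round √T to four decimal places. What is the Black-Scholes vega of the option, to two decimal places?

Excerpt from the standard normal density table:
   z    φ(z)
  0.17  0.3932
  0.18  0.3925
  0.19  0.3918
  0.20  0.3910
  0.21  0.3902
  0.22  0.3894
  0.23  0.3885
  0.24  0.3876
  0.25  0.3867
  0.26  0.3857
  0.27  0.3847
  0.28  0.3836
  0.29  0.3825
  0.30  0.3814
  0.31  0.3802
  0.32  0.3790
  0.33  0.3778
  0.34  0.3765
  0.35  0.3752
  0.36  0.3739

T = 2;  σ√T = 0.3394
d₁ = [ln(190/200) + (0.041 + ½·0.24²)·2] / (σ√T) = (-0.0513 + 0.1396) / 0.3394 = 0.2602 ⇒ 0.26
√T = √2 = 1.4142
φ(d₁) = φ(0.26) = 0.3857
vega = S·φ(d₁)·√T = 190·0.3857·1.4142 = 103.6368

103.64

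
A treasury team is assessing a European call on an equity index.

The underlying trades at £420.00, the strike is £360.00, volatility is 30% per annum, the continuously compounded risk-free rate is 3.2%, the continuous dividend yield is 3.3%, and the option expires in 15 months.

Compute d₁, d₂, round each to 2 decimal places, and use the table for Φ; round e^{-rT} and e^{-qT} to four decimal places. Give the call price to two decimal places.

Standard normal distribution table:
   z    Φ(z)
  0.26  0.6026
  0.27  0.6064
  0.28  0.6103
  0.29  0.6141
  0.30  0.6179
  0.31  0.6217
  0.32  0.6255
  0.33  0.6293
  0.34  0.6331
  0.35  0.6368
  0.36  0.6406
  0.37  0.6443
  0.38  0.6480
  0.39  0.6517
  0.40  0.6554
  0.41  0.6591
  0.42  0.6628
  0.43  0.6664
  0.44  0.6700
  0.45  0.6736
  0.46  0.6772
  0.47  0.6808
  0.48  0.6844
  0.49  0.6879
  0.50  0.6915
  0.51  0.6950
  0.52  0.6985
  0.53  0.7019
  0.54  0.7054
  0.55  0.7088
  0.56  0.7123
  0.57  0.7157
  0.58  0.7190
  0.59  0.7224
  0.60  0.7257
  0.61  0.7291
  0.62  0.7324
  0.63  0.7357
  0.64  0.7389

£82.77

σ√T = 0.3 × 1.1180 = 0.3354
d₁ = [ln(420/360) + (0.032 − 0.033 + 0.3²/2)·1.25] / 0.3354 = [0.1542 + 0.0550] / 0.3354 = 0.6236 ≈ 0.62
d₂ = d₁ − σ√T = 0.6236 − 0.3354 = 0.2882 ≈ 0.29
exp(−qT) = exp(−0.033·1.25) = 0.9596;  exp(−rT) = exp(−0.032·1.25) = 0.9608
C = 420·0.9596·N(0.62) − 360·0.9608·N(0.29) = 420·0.9596·0.7324 − 360·0.9608·0.6141 = 295.1806 − 212.4098 = 82.7708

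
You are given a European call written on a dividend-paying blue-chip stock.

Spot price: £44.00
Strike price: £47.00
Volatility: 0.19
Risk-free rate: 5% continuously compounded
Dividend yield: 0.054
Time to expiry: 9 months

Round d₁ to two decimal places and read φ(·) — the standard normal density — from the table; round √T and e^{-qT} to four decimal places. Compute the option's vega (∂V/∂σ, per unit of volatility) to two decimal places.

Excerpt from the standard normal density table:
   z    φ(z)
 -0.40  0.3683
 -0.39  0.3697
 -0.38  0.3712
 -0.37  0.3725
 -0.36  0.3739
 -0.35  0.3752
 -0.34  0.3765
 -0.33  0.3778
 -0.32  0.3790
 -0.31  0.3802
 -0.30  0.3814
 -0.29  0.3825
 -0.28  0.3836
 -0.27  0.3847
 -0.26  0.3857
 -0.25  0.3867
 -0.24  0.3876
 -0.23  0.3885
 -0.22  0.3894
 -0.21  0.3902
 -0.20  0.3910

13.78

σ√T = 0.19·√0.75 = 0.1645
d₁ = [ln(44/47) + (0.05 − 0.054 + 0.19²/2)·0.75] / 0.1645 = [-0.0660 + 0.0105] / 0.1645 = -0.3368 ⇒ -0.34
√T = √0.75 = 0.8660
φ(d₁) = φ(-0.34) = 0.3765
e^(−qT) = e^(−0.054·0.75) = 0.9603
vega = S·e^(−qT)·φ(d₁)·√T = 44·0.9603·0.3765·0.8660 = 13.7766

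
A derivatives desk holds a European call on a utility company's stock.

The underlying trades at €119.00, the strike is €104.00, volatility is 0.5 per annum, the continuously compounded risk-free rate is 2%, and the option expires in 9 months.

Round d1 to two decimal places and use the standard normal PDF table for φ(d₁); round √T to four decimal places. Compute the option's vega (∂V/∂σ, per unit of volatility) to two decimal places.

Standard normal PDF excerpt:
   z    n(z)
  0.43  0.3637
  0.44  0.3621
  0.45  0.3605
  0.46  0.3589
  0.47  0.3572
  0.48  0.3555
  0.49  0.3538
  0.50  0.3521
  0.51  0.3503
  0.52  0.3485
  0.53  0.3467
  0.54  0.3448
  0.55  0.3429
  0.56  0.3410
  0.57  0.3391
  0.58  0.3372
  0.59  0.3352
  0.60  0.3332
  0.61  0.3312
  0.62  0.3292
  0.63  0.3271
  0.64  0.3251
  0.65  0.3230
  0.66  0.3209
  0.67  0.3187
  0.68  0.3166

σ√T = 0.5·√0.75 = 0.4330
d₁ = [ln(119/104) + (0.02 + 0.5²/2)·0.75] / 0.4330 = [0.1347 + 0.1087] / 0.4330 = 0.5623 which rounds to 0.56
√T = √0.75 = 0.8660
φ(d₁) = φ(0.56) = 0.3410
vega = S·φ(d₁)·√T = 119·0.3410·0.8660 = 35.1414

35.14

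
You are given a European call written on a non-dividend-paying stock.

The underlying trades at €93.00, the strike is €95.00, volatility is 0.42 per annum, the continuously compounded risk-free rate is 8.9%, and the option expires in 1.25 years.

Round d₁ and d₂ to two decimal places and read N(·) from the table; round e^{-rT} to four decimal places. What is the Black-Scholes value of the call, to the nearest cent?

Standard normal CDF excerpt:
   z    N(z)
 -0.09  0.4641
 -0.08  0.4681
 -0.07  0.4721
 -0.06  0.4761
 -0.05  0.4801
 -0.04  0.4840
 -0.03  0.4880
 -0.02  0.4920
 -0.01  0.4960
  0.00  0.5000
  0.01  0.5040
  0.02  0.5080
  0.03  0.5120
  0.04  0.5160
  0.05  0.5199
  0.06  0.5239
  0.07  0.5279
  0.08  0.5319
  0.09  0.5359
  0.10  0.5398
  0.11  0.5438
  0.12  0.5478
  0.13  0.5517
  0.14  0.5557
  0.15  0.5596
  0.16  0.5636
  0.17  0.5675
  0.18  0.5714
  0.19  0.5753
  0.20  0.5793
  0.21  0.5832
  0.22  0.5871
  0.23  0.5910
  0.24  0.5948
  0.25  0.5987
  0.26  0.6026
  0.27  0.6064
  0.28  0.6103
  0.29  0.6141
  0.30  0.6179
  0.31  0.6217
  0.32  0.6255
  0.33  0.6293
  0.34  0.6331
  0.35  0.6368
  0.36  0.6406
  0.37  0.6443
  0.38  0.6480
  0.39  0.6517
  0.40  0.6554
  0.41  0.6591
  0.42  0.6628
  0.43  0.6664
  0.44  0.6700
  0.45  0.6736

σ√T = 0.42 × 1.1180 = 0.4696
ln(S/K) + (r + σ²/2)T = ln(93/95) + (0.089 + 0.42²/2)·1.25 = -0.0213 + 0.2215 = 0.2002
d₁ = 0.2002 / 0.4696 = 0.4264 ⇒ 0.43
d₂ = d₁ − σ√T = 0.4264 − 0.4696 = -0.0432 ⇒ -0.04
e^(−rT) = e^(−0.089·1.25) = 0.8947
N(d₁) = N(0.43) = 0.6664;  N(d₂) = N(-0.04) = 0.4840
C = 93·0.6664 − 95·0.8947·0.4840 = 61.9752 − 41.1383 = 20.8369

€20.84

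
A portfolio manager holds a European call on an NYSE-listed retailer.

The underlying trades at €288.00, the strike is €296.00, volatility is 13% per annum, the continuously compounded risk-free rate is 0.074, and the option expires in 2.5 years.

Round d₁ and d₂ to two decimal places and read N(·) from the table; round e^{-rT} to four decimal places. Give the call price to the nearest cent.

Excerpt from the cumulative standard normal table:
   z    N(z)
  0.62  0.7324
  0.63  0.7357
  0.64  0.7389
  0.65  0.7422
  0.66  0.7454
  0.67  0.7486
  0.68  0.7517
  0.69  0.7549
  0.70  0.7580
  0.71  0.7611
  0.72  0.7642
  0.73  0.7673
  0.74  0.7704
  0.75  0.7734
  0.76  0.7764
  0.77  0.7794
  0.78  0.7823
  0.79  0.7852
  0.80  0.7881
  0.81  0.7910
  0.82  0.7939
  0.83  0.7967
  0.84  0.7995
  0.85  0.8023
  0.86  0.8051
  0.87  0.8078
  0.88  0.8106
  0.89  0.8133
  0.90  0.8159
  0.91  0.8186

σ√T = 0.13·√2.5 = 0.2055
ln(S/K) + (r + σ²/2)T = ln(288/296) + (0.074 + 0.13²/2)·2.5 = -0.0274 + 0.2061 = 0.1787
d₁ = 0.1787 / 0.2055 = 0.8695 ⇒ 0.87
d₂ = d₁ − σ√T = 0.8695 − 0.2055 = 0.6640 ⇒ 0.66
e^(−rT) = e^(−0.074·2.5) = 0.8311
N(d₁) = N(0.87) = 0.8078;  N(d₂) = N(0.66) = 0.7454
C = 288·0.8078 − 296·0.8311·0.7454 = 232.6464 − 183.3726 = 49.2738

€49.27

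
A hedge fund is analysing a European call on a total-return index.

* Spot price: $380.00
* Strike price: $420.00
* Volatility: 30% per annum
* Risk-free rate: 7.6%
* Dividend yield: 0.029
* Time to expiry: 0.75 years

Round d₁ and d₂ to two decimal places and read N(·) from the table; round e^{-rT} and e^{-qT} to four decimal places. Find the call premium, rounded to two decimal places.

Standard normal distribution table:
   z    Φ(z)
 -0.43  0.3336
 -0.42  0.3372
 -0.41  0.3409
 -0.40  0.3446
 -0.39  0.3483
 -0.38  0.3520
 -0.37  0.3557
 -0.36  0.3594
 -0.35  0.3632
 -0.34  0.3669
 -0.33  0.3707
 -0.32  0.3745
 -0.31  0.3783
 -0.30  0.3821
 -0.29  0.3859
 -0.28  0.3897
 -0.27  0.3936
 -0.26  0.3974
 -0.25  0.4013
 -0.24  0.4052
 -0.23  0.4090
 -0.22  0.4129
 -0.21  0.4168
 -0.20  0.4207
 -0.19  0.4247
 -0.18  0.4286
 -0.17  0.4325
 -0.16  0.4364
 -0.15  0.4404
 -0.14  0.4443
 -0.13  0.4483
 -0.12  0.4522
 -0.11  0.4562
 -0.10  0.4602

$28.49

σ√T = 0.3·√0.75 = 0.2598
d₁ = [ln(380/420) + (0.076 − 0.029 + 0.3²/2)·0.75] / 0.2598 = [-0.1001 + 0.0690] / 0.2598 = -0.1196 ⇒ -0.12
d₂ = d₁ − σ√T = -0.1196 − 0.2598 = -0.3794 ⇒ -0.38
e^(−qT) = e^(−0.029·0.75) = 0.9785;  e^(−rT) = e^(−0.076·0.75) = 0.9446
N(d₁) = N(-0.12) = 0.4522;  N(d₂) = N(-0.38) = 0.3520
C = 380·0.9785·0.4522 − 420·0.9446·0.3520 = 168.1415 − 139.6497 = 28.4919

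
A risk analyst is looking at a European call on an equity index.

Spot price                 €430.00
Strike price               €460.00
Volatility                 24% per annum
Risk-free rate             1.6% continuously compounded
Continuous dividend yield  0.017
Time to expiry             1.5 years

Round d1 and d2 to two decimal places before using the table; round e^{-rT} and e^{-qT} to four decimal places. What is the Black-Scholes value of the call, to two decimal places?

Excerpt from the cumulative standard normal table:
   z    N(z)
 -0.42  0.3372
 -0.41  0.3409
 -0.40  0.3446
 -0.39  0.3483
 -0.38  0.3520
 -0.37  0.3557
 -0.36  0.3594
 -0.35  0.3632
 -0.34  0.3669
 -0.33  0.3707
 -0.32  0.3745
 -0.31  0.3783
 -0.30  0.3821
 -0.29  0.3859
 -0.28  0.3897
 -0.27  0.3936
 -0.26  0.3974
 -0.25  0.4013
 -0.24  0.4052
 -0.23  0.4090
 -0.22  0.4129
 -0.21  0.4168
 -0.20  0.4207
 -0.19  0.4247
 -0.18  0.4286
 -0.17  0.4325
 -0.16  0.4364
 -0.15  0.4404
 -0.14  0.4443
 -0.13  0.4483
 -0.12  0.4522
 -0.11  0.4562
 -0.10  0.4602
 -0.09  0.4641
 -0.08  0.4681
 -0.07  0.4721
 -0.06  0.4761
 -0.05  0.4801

σ√T = 0.24·√1.5 = 0.2939
ln(S/K) + (r − q + σ²/2)T = ln(430/460) + (0.016 − 0.017 + 0.24²/2)·1.5 = -0.0674 + 0.0417 = -0.0257
d₁ = -0.0257 / 0.2939 = -0.0876 ⇒ -0.09
d₂ = d₁ − σ√T = -0.0876 − 0.2939 = -0.3815 ⇒ -0.38
exp(−qT) = exp(−0.017·1.5) = 0.9748;  exp(−rT) = exp(−0.016·1.5) = 0.9763
N(d₁) = N(-0.09) = 0.4641;  N(d₂) = N(-0.38) = 0.3520
C = 430·0.9748·0.4641 − 460·0.9763·0.3520 = 194.5340 − 158.0825 = 36.4515

€36.45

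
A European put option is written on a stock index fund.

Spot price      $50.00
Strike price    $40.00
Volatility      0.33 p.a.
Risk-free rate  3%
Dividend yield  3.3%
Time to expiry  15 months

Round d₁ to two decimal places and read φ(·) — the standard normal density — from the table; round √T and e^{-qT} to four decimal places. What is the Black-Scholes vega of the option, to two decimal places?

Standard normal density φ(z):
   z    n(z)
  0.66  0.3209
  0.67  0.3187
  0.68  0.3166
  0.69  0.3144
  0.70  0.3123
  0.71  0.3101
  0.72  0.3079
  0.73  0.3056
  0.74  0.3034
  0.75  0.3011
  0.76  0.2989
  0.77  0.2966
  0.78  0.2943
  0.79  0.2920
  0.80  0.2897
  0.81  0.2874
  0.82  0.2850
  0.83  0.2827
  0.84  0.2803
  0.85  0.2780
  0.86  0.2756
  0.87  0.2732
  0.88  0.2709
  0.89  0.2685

15.79

σ√T = 0.33 × 1.1180 = 0.3690
d₁ = [ln(50/40) + (0.03 − 0.033 + 0.33²/2)·1.25] / 0.3690 = [0.2231 + 0.0643] / 0.3690 = 0.7791 ≈ 0.78
√T = √1.25 = 1.1180
φ(d₁) = φ(0.78) = 0.2943
exp(−qT) = exp(−0.033·1.25) = 0.9596
vega = S·exp(−qT)·φ(d₁)·√T = 50·0.9596·0.2943·1.1180 = 15.7867
(Vega is the same for a European call and put with the same parameters.)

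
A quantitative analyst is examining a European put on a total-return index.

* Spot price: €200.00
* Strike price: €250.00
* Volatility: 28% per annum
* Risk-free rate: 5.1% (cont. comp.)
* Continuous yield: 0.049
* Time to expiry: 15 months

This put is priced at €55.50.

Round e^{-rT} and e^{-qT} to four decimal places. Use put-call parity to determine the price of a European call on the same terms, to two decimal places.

€9.07

e^(−qT) = e^(−0.049·1.25) = 0.9406;  e^(−rT) = e^(−0.051·1.25) = 0.9382
Put-call parity: C − P = S·e^(−qT) − K·e^(−rT) = 200·0.9406 − 250·0.9382 = 188.1200 − 234.5500 = -46.4300
C = P + (C − P) = 55.50 + (-46.4300) = 9.0700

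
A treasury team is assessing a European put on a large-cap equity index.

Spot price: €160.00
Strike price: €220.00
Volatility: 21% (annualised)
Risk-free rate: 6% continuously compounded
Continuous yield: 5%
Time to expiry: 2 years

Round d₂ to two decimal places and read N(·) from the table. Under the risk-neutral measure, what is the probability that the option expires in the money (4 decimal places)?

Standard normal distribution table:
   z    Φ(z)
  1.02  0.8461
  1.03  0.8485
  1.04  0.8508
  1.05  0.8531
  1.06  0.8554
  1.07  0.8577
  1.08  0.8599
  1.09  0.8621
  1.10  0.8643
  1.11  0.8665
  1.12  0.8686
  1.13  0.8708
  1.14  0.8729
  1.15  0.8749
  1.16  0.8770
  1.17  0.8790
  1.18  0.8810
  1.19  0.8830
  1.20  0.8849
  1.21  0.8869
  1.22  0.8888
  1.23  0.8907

0.8749

T = 2;  σ√T = 0.2970
d₁ = [ln(160/220) + (0.06 − 0.05 + 0.21²/2)·2] / 0.2970 = [-0.3185 + 0.0641] / 0.2970 = -0.8565 ≈ -0.86
d₂ = d₁ − σ√T = -0.8565 − 0.2970 = -1.1534 ≈ -1.15
Pr(exercise) under Q = N(−d₂) = N(1.15) = 0.8749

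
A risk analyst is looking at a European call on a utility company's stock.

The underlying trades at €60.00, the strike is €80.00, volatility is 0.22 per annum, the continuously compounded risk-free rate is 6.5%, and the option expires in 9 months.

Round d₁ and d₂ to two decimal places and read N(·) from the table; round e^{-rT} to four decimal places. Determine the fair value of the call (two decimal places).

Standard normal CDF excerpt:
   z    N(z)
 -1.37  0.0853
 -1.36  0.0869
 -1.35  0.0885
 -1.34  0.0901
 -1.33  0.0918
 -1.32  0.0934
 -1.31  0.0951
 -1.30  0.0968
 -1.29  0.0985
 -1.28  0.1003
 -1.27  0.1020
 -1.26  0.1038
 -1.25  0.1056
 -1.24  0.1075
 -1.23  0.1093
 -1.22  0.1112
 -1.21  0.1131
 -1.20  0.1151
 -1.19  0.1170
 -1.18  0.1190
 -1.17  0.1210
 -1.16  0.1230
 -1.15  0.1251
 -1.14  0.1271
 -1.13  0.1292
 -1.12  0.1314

€0.64

σ√T = 0.22·√0.75 = 0.1905
d₁ = [ln(60/80) + (0.065 + 0.22²/2)·0.75] / 0.1905 = [-0.2877 + 0.0669] / 0.1905 = -1.1588 ≈ -1.16
d₂ = d₁ − σ√T = -1.1588 − 0.1905 = -1.3493 ≈ -1.35
e^(−rT) = e^(−0.065·0.75) = 0.9524
C = 60·N(-1.16) − 80·0.9524·N(-1.35) = 60·0.1230 − 80·0.9524·0.0885 = 7.3800 − 6.7430 = 0.6370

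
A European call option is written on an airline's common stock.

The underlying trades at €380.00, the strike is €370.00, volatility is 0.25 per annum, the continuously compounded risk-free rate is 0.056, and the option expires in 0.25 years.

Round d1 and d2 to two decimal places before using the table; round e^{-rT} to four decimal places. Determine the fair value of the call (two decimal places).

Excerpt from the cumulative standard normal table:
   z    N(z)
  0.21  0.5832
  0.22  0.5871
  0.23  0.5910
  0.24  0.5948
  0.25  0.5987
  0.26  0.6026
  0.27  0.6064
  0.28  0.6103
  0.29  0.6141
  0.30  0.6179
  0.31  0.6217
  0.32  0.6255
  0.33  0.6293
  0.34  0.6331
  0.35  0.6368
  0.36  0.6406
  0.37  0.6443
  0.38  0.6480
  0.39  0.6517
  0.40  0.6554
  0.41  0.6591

σ√T = 0.25 × 0.5000 = 0.1250
d₁ = [ln(380/370) + (0.056 + 0.25²/2)·0.25] / 0.1250 = [0.0267 + 0.0218] / 0.1250 = 0.3878 ⇒ 0.39
d₂ = d₁ − σ√T = 0.3878 − 0.1250 = 0.2628 ⇒ 0.26
exp(−rT) = exp(−0.056·0.25) = 0.9861
N(d₁) = N(0.39) = 0.6517;  N(d₂) = N(0.26) = 0.6026
C = 380·0.6517 − 370·0.9861·0.6026 = 247.6460 − 219.8628 = 27.7832

€27.78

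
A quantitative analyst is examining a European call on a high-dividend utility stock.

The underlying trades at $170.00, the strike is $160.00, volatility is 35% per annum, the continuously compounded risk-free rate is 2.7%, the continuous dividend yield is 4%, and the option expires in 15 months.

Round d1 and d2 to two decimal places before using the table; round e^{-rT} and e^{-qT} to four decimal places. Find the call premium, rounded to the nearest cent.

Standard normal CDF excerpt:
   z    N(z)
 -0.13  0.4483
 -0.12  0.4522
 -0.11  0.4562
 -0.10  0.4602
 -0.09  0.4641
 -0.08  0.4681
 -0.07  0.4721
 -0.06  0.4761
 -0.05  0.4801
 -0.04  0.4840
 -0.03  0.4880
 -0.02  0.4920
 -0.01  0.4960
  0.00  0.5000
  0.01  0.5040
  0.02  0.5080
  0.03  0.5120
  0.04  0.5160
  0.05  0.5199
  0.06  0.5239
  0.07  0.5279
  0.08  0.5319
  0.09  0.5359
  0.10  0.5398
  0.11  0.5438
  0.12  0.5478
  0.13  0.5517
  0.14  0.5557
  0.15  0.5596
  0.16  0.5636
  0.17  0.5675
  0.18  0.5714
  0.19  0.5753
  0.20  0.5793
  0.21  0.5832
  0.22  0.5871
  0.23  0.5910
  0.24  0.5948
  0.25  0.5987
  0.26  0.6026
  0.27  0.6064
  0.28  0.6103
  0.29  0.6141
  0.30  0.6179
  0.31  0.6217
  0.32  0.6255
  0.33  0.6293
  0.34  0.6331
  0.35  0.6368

$28.12

σ√T = 0.35·√1.25 = 0.3913
d₁ = [ln(170/160) + (0.027 − 0.04 + ½·0.35²)·1.25] / (σ√T) = (0.0606 + 0.0603) / 0.3913 = 0.3091 ⇒ 0.31
d₂ = 0.3091 − 0.3913 = -0.0823 ⇒ -0.08
exp(−qT) = exp(−0.04·1.25) = 0.9512;  exp(−rT) = exp(−0.027·1.25) = 0.9668
C = 170·0.9512·N(0.31) − 160·0.9668·N(-0.08) = 170·0.9512·0.6217 − 160·0.9668·0.4681 = 100.5314 − 72.4095 = 28.1219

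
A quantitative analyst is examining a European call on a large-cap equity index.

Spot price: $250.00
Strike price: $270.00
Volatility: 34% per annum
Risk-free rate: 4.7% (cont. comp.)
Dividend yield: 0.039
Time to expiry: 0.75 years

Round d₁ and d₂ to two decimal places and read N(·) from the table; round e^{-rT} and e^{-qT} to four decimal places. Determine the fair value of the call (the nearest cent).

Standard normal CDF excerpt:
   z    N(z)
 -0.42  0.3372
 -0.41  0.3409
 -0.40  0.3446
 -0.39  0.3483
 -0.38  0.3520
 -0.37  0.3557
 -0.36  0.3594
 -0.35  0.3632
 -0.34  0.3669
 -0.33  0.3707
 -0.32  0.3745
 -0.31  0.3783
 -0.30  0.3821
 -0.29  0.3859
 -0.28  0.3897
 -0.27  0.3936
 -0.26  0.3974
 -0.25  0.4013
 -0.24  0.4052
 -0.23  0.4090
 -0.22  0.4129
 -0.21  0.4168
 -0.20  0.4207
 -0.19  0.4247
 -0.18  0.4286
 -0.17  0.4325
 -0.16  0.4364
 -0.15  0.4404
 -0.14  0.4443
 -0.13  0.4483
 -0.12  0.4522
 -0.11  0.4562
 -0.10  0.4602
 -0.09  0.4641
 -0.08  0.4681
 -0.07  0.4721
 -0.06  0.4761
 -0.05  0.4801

$21.90

σ√T = 0.34 × 0.8660 = 0.2944
d₁ = [ln(250/270) + (0.047 − 0.039 + ½·0.34²)·0.75] / (σ√T) = (-0.0770 + 0.0494) / 0.2944 = -0.0938 ≈ -0.09
d₂ = -0.0938 − 0.2944 = -0.3882 ≈ -0.39
e^(−qT) = e^(−0.039·0.75) = 0.9712;  e^(−rT) = e^(−0.047·0.75) = 0.9654
N(d₁) = N(-0.09) = 0.4641;  N(d₂) = N(-0.39) = 0.3483
C = 250·0.9712·0.4641 − 270·0.9654·0.3483 = 112.6835 − 90.7872 = 21.8963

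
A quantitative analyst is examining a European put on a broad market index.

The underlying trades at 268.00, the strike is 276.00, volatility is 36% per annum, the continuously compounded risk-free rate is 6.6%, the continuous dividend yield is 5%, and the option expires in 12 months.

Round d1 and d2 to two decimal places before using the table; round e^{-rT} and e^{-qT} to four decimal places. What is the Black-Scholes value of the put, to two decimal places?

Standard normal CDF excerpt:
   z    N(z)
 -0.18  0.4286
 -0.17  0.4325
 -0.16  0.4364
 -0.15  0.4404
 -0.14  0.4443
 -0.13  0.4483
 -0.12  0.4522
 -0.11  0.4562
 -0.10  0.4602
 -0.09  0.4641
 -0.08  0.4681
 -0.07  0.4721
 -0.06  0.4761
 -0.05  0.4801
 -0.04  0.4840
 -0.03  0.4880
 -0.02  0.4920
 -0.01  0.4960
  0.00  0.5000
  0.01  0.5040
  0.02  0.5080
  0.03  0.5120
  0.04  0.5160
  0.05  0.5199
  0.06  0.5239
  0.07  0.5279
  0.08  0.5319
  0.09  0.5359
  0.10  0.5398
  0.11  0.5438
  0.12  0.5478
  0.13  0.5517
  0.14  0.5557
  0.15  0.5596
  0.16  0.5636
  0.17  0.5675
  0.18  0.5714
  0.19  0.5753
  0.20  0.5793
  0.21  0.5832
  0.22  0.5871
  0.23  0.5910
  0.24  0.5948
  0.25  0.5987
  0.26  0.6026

38.42

σ√T = 0.36·√1 = 0.3600
d₁ = [ln(268/276) + (0.066 − 0.05 + 0.36²/2)·1] / 0.3600 = [-0.0294 + 0.0808] / 0.3600 = 0.1427 ⇒ 0.14
d₂ = d₁ − σ√T = 0.1427 − 0.3600 = -0.2173 ⇒ -0.22
exp(−qT) = exp(−0.05·1) = 0.9512;  exp(−rT) = exp(−0.066·1) = 0.9361
P = 276·0.9361·N(0.22) − 268·0.9512·N(-0.14) = 276·0.9361·0.5871 − 268·0.9512·0.4443 = 151.6853 − 113.2617 = 38.4236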